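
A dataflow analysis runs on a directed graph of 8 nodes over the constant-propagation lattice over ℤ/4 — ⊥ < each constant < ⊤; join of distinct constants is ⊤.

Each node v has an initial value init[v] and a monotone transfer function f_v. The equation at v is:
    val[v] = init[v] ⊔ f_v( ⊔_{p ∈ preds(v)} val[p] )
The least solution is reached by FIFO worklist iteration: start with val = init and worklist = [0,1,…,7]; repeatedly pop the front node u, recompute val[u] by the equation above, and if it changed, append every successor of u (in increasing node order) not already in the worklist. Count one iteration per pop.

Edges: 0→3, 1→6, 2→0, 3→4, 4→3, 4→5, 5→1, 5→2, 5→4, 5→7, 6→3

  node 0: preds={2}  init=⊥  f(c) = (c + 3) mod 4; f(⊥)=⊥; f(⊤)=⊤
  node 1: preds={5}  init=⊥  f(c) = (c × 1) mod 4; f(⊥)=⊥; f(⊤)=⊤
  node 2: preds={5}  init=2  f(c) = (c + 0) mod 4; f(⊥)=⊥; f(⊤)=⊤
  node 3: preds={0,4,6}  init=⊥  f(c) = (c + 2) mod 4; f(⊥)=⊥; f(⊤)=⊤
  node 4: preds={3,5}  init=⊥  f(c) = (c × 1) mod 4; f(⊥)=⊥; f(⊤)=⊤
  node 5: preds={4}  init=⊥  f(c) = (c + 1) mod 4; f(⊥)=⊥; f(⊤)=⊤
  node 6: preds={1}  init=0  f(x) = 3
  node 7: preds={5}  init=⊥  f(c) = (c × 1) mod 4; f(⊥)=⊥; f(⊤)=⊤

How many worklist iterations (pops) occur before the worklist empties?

15

Trace (15 dequeues):
  [1] u=0 | in 2 | out 1 | prev ⊥ | push {}
  [2] u=1 | in ⊥ | out ⊥ | ==
  [3] u=2 | in ⊥ | out 2 | ==
  [4] u=3 | in ⊤ | out ⊤ | prev ⊥ | push {}
  [5] u=4 | in ⊤ | out ⊤ | prev ⊥ | push {3}
  [6] u=5 | in ⊤ | out ⊤ | prev ⊥ | push {1,2,4}
  [7] u=6 | in ⊥ | out ⊤ | prev 0 | push {}
  [8] u=7 | in ⊤ | out ⊤ | prev ⊥ | push {}
  [9] u=3 | in ⊤ | out ⊤ | ==
  [10] u=1 | in ⊤ | out ⊤ | prev ⊥ | push {6}
  [11] u=2 | in ⊤ | out ⊤ | prev 2 | push {0}
  [12] u=4 | in ⊤ | out ⊤ | ==
  [13] u=6 | in ⊤ | out ⊤ | ==
  [14] u=0 | in ⊤ | out ⊤ | prev 1 | push {3}
  [15] u=3 | in ⊤ | out ⊤ | ==

Converged values:
  [0] ⊤
  [1] ⊤
  [2] ⊤
  [3] ⊤
  [4] ⊤
  [5] ⊤
  [6] ⊤
  [7] ⊤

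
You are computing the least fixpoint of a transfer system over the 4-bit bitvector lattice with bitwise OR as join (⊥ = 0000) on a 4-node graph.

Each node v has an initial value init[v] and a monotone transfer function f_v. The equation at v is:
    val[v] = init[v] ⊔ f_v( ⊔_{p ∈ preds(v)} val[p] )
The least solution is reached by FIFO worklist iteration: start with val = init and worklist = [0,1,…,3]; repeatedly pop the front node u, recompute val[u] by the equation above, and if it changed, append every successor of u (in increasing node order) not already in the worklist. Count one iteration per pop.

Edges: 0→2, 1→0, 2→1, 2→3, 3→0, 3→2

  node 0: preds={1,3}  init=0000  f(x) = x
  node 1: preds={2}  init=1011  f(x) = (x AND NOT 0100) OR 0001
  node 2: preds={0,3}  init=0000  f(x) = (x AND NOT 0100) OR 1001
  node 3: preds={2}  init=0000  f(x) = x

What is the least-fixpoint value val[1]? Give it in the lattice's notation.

1011

Trace (7 dequeues):
  [1] u=0 | in 1011 | out 1011 | prev 0000 | push {}
  [2] u=1 | in 0000 | out 1011 | ==
  [3] u=2 | in 1011 | out 1011 | prev 0000 | push {1}
  [4] u=3 | in 1011 | out 1011 | prev 0000 | push {0,2}
  [5] u=1 | in 1011 | out 1011 | ==
  [6] u=0 | in 1011 | out 1011 | ==
  [7] u=2 | in 1011 | out 1011 | ==

Converged values:
  [0] 1011
  [1] 1011
  [2] 1011
  [3] 1011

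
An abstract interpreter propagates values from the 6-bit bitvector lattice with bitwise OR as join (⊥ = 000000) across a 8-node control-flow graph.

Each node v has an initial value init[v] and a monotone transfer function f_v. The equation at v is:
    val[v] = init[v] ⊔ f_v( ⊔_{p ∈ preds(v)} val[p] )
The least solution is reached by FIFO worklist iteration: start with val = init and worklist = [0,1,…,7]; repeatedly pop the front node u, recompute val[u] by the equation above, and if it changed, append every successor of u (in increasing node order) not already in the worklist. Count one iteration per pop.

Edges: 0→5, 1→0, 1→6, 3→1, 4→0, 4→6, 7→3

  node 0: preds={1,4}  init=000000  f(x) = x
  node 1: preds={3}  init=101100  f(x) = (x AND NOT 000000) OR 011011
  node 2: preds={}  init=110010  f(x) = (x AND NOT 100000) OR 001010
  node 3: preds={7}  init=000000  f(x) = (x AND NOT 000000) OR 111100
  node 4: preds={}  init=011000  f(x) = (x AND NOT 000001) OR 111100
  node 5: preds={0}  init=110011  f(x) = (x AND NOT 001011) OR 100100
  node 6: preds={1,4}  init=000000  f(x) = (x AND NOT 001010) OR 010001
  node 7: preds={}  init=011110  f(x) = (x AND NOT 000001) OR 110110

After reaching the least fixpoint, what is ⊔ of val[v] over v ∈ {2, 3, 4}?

Iteration log — 12 steps:
  step 1. node 0  ⊔preds=111100  new=111100  old=000000  +wl: 
  step 2. node 1  ⊔preds=000000  new=111111  old=101100  +wl: 0
  step 3. node 2  ⊔preds=000000  new=111010  old=110010  +wl: 
  step 4. node 3  ⊔preds=011110  new=111110  old=000000  +wl: 1
  step 5. node 4  ⊔preds=000000  new=111100  old=011000  +wl: 
  step 6. node 5  ⊔preds=111100  new=110111  old=110011  +wl: 
  step 7. node 6  ⊔preds=111111  new=110101  old=000000  +wl: 
  step 8. node 7  ⊔preds=000000  new=111110  old=011110  +wl: 3
  step 9. node 0  ⊔preds=111111  new=111111  old=111100  +wl: 5
  step 10. node 1  ⊔preds=111110  new=111111  stable
  step 11. node 3  ⊔preds=111110  new=111110  stable
  step 12. node 5  ⊔preds=111111  new=110111  stable

Least fixpoint reached:
  node 0: 111111
  node 1: 111111
  node 2: 111010
  node 3: 111110
  node 4: 111100
  node 5: 110111
  node 6: 110101
  node 7: 111110

111110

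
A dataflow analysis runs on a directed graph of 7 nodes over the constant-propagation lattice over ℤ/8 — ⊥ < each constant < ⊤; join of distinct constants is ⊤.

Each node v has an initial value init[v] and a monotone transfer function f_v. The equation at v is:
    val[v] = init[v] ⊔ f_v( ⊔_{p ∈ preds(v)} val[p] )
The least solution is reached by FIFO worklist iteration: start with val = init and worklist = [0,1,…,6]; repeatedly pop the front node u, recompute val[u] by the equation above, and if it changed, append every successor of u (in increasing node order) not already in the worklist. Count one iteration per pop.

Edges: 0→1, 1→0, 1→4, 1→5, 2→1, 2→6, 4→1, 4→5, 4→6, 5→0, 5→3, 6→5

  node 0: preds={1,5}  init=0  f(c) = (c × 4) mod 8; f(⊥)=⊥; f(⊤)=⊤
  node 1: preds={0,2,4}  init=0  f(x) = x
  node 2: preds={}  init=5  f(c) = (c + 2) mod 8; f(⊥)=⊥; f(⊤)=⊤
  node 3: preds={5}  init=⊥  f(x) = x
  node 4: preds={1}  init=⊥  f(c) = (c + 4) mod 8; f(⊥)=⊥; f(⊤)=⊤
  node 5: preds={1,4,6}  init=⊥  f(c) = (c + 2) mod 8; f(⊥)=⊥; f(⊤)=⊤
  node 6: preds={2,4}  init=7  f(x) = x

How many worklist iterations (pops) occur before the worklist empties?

11

Trace (11 dequeues):
  [1] u=0 | in 0 | out 0 | ==
  [2] u=1 | in ⊤ | out ⊤ | prev 0 | push {0}
  [3] u=2 | in ⊥ | out 5 | ==
  [4] u=3 | in ⊥ | out ⊥ | ==
  [5] u=4 | in ⊤ | out ⊤ | prev ⊥ | push {1}
  [6] u=5 | in ⊤ | out ⊤ | prev ⊥ | push {3}
  [7] u=6 | in ⊤ | out ⊤ | prev 7 | push {5}
  [8] u=0 | in ⊤ | out ⊤ | prev 0 | push {}
  [9] u=1 | in ⊤ | out ⊤ | ==
  [10] u=3 | in ⊤ | out ⊤ | prev ⊥ | push {}
  [11] u=5 | in ⊤ | out ⊤ | ==

Converged values:
  [0] ⊤
  [1] ⊤
  [2] 5
  [3] ⊤
  [4] ⊤
  [5] ⊤
  [6] ⊤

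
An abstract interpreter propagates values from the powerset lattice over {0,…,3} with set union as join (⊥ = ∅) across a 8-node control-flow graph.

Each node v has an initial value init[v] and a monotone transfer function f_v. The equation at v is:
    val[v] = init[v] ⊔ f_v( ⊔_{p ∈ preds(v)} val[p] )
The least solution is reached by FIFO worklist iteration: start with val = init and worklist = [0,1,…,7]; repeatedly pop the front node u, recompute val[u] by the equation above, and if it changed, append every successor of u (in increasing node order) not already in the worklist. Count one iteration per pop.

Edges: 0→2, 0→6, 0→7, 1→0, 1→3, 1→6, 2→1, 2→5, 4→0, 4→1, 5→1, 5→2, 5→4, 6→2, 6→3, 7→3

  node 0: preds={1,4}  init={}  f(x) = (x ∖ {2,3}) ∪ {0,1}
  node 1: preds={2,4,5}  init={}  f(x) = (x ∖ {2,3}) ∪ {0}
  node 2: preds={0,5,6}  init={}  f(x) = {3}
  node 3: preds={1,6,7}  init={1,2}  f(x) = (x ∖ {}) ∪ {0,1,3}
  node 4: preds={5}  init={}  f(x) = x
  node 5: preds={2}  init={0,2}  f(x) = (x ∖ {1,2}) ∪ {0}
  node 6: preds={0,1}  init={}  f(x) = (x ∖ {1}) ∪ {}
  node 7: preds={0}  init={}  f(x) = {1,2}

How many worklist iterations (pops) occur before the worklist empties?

Iteration log — 15 steps:
  step 1. node 0  ⊔preds={}  new={0,1}  old={}  +wl: 
  step 2. node 1  ⊔preds={0,2}  new={0}  old={}  +wl: 0
  step 3. node 2  ⊔preds={0,1,2}  new={3}  old={}  +wl: 1
  step 4. node 3  ⊔preds={0}  new={0,1,2,3}  old={1,2}  +wl: 
  step 5. node 4  ⊔preds={0,2}  new={0,2}  old={}  +wl: 
  step 6. node 5  ⊔preds={3}  new={0,2,3}  old={0,2}  +wl: 2,4
  step 7. node 6  ⊔preds={0,1}  new={0}  old={}  +wl: 3
  step 8. node 7  ⊔preds={0,1}  new={1,2}  old={}  +wl: 
  step 9. node 0  ⊔preds={0,2}  new={0,1}  stable
  step 10. node 1  ⊔preds={0,2,3}  new={0}  stable
  step 11. node 2  ⊔preds={0,1,2,3}  new={3}  stable
  step 12. node 4  ⊔preds={0,2,3}  new={0,2,3}  old={0,2}  +wl: 0,1
  step 13. node 3  ⊔preds={0,1,2}  new={0,1,2,3}  stable
  step 14. node 0  ⊔preds={0,2,3}  new={0,1}  stable
  step 15. node 1  ⊔preds={0,2,3}  new={0}  stable

Least fixpoint reached:
  node 0: {0,1}
  node 1: {0}
  node 2: {3}
  node 3: {0,1,2,3}
  node 4: {0,2,3}
  node 5: {0,2,3}
  node 6: {0}
  node 7: {1,2}

15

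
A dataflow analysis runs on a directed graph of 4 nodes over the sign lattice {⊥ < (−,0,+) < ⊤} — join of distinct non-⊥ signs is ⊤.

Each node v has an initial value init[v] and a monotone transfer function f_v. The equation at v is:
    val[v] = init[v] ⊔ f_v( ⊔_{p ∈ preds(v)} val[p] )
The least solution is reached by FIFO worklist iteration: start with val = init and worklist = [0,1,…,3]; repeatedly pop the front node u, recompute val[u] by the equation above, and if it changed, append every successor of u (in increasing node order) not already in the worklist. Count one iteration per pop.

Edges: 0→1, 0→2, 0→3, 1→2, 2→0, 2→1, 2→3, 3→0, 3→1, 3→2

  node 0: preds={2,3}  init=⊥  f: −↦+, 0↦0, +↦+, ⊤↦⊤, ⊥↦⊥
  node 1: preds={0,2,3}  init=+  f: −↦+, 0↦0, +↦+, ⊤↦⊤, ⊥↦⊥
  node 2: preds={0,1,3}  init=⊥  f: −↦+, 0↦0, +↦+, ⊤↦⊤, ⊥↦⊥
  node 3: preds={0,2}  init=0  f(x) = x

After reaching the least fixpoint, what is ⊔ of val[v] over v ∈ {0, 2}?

Trace (8 dequeues):
  [1] u=0 | in 0 | out 0 | prev ⊥ | push {}
  [2] u=1 | in 0 | out ⊤ | prev + | push {}
  [3] u=2 | in ⊤ | out ⊤ | prev ⊥ | push {0,1}
  [4] u=3 | in ⊤ | out ⊤ | prev 0 | push {2}
  [5] u=0 | in ⊤ | out ⊤ | prev 0 | push {3}
  [6] u=1 | in ⊤ | out ⊤ | ==
  [7] u=2 | in ⊤ | out ⊤ | ==
  [8] u=3 | in ⊤ | out ⊤ | ==

Converged values:
  [0] ⊤
  [1] ⊤
  [2] ⊤
  [3] ⊤

⊤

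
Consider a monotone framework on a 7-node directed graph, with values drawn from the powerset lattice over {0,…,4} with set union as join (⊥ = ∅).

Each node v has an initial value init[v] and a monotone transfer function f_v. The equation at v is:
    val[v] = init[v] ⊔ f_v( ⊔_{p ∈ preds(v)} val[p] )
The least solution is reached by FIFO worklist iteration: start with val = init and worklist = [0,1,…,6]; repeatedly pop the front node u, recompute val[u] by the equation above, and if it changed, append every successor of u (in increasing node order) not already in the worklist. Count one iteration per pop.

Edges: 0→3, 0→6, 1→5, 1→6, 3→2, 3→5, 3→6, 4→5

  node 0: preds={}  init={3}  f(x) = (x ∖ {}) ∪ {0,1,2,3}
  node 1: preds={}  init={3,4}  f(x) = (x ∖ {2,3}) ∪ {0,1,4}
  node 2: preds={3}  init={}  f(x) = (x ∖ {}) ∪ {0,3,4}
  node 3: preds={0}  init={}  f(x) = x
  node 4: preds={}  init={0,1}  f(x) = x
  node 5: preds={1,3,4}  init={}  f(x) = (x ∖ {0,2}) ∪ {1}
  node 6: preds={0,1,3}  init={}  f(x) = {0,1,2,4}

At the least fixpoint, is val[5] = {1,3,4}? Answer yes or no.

Iteration log — 8 steps:
  step 1. node 0  ⊔preds={}  new={0,1,2,3}  old={3}  +wl: 
  step 2. node 1  ⊔preds={}  new={0,1,3,4}  old={3,4}  +wl: 
  step 3. node 2  ⊔preds={}  new={0,3,4}  old={}  +wl: 
  step 4. node 3  ⊔preds={0,1,2,3}  new={0,1,2,3}  old={}  +wl: 2
  step 5. node 4  ⊔preds={}  new={0,1}  stable
  step 6. node 5  ⊔preds={0,1,2,3,4}  new={1,3,4}  old={}  +wl: 
  step 7. node 6  ⊔preds={0,1,2,3,4}  new={0,1,2,4}  old={}  +wl: 
  step 8. node 2  ⊔preds={0,1,2,3}  new={0,1,2,3,4}  old={0,3,4}  +wl: 

Least fixpoint reached:
  node 0: {0,1,2,3}
  node 1: {0,1,3,4}
  node 2: {0,1,2,3,4}
  node 3: {0,1,2,3}
  node 4: {0,1}
  node 5: {1,3,4}
  node 6: {0,1,2,4}

yes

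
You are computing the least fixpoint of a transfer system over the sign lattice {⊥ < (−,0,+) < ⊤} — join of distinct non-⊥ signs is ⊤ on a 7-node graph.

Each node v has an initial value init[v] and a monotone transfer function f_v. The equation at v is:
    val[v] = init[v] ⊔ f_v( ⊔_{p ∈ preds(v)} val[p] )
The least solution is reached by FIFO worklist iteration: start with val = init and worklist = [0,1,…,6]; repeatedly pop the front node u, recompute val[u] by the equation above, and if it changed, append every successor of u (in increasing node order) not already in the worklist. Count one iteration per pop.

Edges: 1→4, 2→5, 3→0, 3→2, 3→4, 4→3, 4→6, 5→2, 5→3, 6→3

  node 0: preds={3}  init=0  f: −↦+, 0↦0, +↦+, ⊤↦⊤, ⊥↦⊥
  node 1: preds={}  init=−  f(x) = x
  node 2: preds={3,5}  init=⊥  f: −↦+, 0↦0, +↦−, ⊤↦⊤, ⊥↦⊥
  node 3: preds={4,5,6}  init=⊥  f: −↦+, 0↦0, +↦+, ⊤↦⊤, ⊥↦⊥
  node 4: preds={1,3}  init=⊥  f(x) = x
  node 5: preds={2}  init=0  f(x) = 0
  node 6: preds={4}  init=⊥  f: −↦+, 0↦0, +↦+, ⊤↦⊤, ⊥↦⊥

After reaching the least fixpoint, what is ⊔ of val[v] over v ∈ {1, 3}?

⊤

Trace (14 dequeues):
  [1] u=0 | in ⊥ | out 0 | ==
  [2] u=1 | in ⊥ | out − | ==
  [3] u=2 | in 0 | out 0 | prev ⊥ | push {}
  [4] u=3 | in 0 | out 0 | prev ⊥ | push {0,2}
  [5] u=4 | in ⊤ | out ⊤ | prev ⊥ | push {3}
  [6] u=5 | in 0 | out 0 | ==
  [7] u=6 | in ⊤ | out ⊤ | prev ⊥ | push {}
  [8] u=0 | in 0 | out 0 | ==
  [9] u=2 | in 0 | out 0 | ==
  [10] u=3 | in ⊤ | out ⊤ | prev 0 | push {0,2,4}
  [11] u=0 | in ⊤ | out ⊤ | prev 0 | push {}
  [12] u=2 | in ⊤ | out ⊤ | prev 0 | push {5}
  [13] u=4 | in ⊤ | out ⊤ | ==
  [14] u=5 | in ⊤ | out 0 | ==

Converged values:
  [0] ⊤
  [1] −
  [2] ⊤
  [3] ⊤
  [4] ⊤
  [5] 0
  [6] ⊤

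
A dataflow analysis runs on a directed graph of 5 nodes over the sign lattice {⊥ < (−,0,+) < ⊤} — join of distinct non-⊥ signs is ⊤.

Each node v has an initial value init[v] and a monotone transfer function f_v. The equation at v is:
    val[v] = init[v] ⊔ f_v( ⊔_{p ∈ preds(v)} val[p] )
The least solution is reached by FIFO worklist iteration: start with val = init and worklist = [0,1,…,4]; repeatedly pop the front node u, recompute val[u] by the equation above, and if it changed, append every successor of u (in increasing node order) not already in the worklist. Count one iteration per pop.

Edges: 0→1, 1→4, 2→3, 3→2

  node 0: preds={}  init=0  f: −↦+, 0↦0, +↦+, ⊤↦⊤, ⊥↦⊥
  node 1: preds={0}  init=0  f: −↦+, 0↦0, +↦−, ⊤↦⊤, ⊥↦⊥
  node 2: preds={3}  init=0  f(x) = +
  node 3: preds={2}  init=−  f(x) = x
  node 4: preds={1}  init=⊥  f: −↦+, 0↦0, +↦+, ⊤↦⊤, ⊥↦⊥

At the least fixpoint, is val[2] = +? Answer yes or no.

no

Iteration log — 6 steps:
  step 1. node 0  ⊔preds=⊥  new=0  stable
  step 2. node 1  ⊔preds=0  new=0  stable
  step 3. node 2  ⊔preds=−  new=⊤  old=0  +wl: 
  step 4. node 3  ⊔preds=⊤  new=⊤  old=−  +wl: 2
  step 5. node 4  ⊔preds=0  new=0  old=⊥  +wl: 
  step 6. node 2  ⊔preds=⊤  new=⊤  stable

Least fixpoint reached:
  node 0: 0
  node 1: 0
  node 2: ⊤
  node 3: ⊤
  node 4: 0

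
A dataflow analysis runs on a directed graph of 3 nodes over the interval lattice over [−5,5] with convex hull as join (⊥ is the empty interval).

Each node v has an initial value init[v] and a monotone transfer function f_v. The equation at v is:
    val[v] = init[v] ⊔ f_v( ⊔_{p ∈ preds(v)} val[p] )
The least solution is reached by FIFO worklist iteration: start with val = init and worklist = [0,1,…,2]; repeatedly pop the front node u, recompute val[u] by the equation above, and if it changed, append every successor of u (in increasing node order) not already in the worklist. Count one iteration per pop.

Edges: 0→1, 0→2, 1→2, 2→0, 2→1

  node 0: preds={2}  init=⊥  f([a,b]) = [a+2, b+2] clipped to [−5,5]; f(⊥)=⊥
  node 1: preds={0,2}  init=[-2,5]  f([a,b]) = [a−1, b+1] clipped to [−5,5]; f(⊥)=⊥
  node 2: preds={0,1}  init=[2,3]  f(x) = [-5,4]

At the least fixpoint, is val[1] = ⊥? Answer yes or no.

Iteration log — 6 steps:
  step 1. node 0  ⊔preds=[2,3]  new=[4,5]  old=⊥  +wl: 
  step 2. node 1  ⊔preds=[2,5]  new=[-2,5]  stable
  step 3. node 2  ⊔preds=[-2,5]  new=[-5,4]  old=[2,3]  +wl: 0,1
  step 4. node 0  ⊔preds=[-5,4]  new=[-3,5]  old=[4,5]  +wl: 2
  step 5. node 1  ⊔preds=[-5,5]  new=[-5,5]  old=[-2,5]  +wl: 
  step 6. node 2  ⊔preds=[-5,5]  new=[-5,4]  stable

Least fixpoint reached:
  node 0: [-3,5]
  node 1: [-5,5]
  node 2: [-5,4]

no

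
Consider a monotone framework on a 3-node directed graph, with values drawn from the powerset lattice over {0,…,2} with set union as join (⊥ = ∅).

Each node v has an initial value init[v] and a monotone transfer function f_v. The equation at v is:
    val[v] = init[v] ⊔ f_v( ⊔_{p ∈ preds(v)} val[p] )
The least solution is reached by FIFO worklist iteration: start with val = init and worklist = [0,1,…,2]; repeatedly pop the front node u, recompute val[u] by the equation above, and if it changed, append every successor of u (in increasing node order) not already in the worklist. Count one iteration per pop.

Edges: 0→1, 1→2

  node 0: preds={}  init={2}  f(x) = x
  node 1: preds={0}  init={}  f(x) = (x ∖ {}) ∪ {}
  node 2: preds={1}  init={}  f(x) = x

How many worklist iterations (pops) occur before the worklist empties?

3

Trace (3 dequeues):
  [1] u=0 | in {} | out {2} | ==
  [2] u=1 | in {2} | out {2} | prev {} | push {}
  [3] u=2 | in {2} | out {2} | prev {} | push {}

Converged values:
  [0] {2}
  [1] {2}
  [2] {2}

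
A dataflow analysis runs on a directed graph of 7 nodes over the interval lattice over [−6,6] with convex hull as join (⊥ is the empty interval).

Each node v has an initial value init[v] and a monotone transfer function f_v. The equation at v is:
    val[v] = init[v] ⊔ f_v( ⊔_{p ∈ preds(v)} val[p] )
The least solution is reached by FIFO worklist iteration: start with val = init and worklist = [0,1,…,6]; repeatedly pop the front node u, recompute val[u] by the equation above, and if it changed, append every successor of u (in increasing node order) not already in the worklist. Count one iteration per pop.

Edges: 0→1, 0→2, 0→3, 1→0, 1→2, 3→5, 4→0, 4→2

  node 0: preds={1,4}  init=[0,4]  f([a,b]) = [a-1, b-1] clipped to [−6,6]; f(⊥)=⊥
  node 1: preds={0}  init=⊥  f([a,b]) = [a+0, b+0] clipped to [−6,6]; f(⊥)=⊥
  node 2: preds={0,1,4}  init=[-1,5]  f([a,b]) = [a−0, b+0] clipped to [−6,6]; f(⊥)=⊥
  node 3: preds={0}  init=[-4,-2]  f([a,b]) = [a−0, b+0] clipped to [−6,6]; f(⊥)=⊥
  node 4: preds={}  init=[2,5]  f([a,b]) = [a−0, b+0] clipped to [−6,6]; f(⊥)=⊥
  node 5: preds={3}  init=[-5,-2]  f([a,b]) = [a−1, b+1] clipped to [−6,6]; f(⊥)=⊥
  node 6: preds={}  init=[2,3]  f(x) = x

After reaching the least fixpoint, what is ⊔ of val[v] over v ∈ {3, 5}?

Worklist (34 pops):
  #1 pop 0: in=[2,5] → [0,4] (no change)
  #2 pop 1: in=[0,4] → [0,4] (was ⊥); enqueue [0]
  #3 pop 2: in=[0,5] → [-1,5] (no change)
  #4 pop 3: in=[0,4] → [-4,4] (was [-4,-2]); enqueue []
  #5 pop 4: in=⊥ → [2,5] (no change)
  #6 pop 5: in=[-4,4] → [-5,5] (was [-5,-2]); enqueue []
  #7 pop 6: in=⊥ → [2,3] (no change)
  #8 pop 0: in=[0,5] → [-1,4] (was [0,4]); enqueue [1,2,3]
  #9 pop 1: in=[-1,4] → [-1,4] (was [0,4]); enqueue [0]
  #10 pop 2: in=[-1,5] → [-1,5] (no change)
  #11 pop 3: in=[-1,4] → [-4,4] (no change)
  #12 pop 0: in=[-1,5] → [-2,4] (was [-1,4]); enqueue [1,2,3]
  #13 pop 1: in=[-2,4] → [-2,4] (was [-1,4]); enqueue [0]
  #14 pop 2: in=[-2,5] → [-2,5] (was [-1,5]); enqueue []
  #15 pop 3: in=[-2,4] → [-4,4] (no change)
  #16 pop 0: in=[-2,5] → [-3,4] (was [-2,4]); enqueue [1,2,3]
  #17 pop 1: in=[-3,4] → [-3,4] (was [-2,4]); enqueue [0]
  #18 pop 2: in=[-3,5] → [-3,5] (was [-2,5]); enqueue []
  #19 pop 3: in=[-3,4] → [-4,4] (no change)
  #20 pop 0: in=[-3,5] → [-4,4] (was [-3,4]); enqueue [1,2,3]
  #21 pop 1: in=[-4,4] → [-4,4] (was [-3,4]); enqueue [0]
  #22 pop 2: in=[-4,5] → [-4,5] (was [-3,5]); enqueue []
  #23 pop 3: in=[-4,4] → [-4,4] (no change)
  #24 pop 0: in=[-4,5] → [-5,4] (was [-4,4]); enqueue [1,2,3]
  #25 pop 1: in=[-5,4] → [-5,4] (was [-4,4]); enqueue [0]
  #26 pop 2: in=[-5,5] → [-5,5] (was [-4,5]); enqueue []
  #27 pop 3: in=[-5,4] → [-5,4] (was [-4,4]); enqueue [5]
  #28 pop 0: in=[-5,5] → [-6,4] (was [-5,4]); enqueue [1,2,3]
  #29 pop 5: in=[-5,4] → [-6,5] (was [-5,5]); enqueue []
  #30 pop 1: in=[-6,4] → [-6,4] (was [-5,4]); enqueue [0]
  #31 pop 2: in=[-6,5] → [-6,5] (was [-5,5]); enqueue []
  #32 pop 3: in=[-6,4] → [-6,4] (was [-5,4]); enqueue [5]
  #33 pop 0: in=[-6,5] → [-6,4] (no change)
  #34 pop 5: in=[-6,4] → [-6,5] (no change)

Fixpoint:
  val[0] = [-6,4]
  val[1] = [-6,4]
  val[2] = [-6,5]
  val[3] = [-6,4]
  val[4] = [2,5]
  val[5] = [-6,5]
  val[6] = [2,3]

[-6,5]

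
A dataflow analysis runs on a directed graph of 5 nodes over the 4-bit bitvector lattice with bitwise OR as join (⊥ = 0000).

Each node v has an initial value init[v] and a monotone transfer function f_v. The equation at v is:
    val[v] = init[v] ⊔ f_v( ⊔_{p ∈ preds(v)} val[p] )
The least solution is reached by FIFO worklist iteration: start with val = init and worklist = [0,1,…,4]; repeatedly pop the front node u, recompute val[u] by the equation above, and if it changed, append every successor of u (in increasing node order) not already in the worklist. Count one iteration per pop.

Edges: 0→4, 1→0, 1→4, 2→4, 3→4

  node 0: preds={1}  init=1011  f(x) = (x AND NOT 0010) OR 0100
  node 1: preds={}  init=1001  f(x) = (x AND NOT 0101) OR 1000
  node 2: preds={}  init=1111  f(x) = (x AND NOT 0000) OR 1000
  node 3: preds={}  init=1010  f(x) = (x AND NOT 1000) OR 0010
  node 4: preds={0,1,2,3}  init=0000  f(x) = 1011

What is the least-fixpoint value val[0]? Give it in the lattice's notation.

Iteration log — 5 steps:
  step 1. node 0  ⊔preds=1001  new=1111  old=1011  +wl: 
  step 2. node 1  ⊔preds=0000  new=1001  stable
  step 3. node 2  ⊔preds=0000  new=1111  stable
  step 4. node 3  ⊔preds=0000  new=1010  stable
  step 5. node 4  ⊔preds=1111  new=1011  old=0000  +wl: 

Least fixpoint reached:
  node 0: 1111
  node 1: 1001
  node 2: 1111
  node 3: 1010
  node 4: 1011

1111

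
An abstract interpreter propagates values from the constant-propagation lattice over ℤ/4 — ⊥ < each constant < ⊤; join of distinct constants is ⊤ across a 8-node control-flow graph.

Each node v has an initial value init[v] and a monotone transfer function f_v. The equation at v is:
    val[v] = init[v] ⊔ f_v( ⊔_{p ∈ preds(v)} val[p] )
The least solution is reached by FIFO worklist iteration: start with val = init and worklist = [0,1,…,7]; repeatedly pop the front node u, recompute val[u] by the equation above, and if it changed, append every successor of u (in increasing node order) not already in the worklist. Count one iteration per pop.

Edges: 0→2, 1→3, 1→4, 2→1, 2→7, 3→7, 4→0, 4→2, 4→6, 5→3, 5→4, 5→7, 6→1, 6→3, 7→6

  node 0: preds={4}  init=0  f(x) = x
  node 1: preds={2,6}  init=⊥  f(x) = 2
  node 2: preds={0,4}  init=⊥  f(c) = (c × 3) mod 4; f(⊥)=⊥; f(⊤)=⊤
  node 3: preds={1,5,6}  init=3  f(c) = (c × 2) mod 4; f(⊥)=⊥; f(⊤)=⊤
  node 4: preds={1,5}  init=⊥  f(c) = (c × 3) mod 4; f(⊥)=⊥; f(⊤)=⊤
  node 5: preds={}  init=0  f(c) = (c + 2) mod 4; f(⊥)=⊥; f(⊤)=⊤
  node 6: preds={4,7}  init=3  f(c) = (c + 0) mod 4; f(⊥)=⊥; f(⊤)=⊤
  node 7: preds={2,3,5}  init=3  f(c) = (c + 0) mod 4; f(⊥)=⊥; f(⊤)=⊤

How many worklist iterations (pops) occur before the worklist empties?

15

Trace (15 dequeues):
  [1] u=0 | in ⊥ | out 0 | ==
  [2] u=1 | in 3 | out 2 | prev ⊥ | push {}
  [3] u=2 | in 0 | out 0 | prev ⊥ | push {1}
  [4] u=3 | in ⊤ | out ⊤ | prev 3 | push {}
  [5] u=4 | in ⊤ | out ⊤ | prev ⊥ | push {0,2}
  [6] u=5 | in ⊥ | out 0 | ==
  [7] u=6 | in ⊤ | out ⊤ | prev 3 | push {3}
  [8] u=7 | in ⊤ | out ⊤ | prev 3 | push {6}
  [9] u=1 | in ⊤ | out 2 | ==
  [10] u=0 | in ⊤ | out ⊤ | prev 0 | push {}
  [11] u=2 | in ⊤ | out ⊤ | prev 0 | push {1,7}
  [12] u=3 | in ⊤ | out ⊤ | ==
  [13] u=6 | in ⊤ | out ⊤ | ==
  [14] u=1 | in ⊤ | out 2 | ==
  [15] u=7 | in ⊤ | out ⊤ | ==

Converged values:
  [0] ⊤
  [1] 2
  [2] ⊤
  [3] ⊤
  [4] ⊤
  [5] 0
  [6] ⊤
  [7] ⊤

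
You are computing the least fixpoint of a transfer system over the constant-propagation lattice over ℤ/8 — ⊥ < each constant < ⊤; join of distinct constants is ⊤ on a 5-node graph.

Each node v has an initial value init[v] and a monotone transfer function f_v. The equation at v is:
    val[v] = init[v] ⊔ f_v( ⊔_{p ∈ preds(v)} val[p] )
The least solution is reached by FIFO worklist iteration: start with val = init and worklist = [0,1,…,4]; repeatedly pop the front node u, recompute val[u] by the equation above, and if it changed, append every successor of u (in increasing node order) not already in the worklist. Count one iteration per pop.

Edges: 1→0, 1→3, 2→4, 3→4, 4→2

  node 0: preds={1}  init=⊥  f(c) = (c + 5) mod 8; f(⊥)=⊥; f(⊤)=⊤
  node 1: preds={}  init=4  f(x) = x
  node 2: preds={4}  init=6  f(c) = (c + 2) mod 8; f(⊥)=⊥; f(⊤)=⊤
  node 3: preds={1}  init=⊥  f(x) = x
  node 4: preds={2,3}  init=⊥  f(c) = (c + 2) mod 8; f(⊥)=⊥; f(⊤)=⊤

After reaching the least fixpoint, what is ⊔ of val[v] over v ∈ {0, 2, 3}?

⊤

Worklist (7 pops):
  #1 pop 0: in=4 → 1 (was ⊥); enqueue []
  #2 pop 1: in=⊥ → 4 (no change)
  #3 pop 2: in=⊥ → 6 (no change)
  #4 pop 3: in=4 → 4 (was ⊥); enqueue []
  #5 pop 4: in=⊤ → ⊤ (was ⊥); enqueue [2]
  #6 pop 2: in=⊤ → ⊤ (was 6); enqueue [4]
  #7 pop 4: in=⊤ → ⊤ (no change)

Fixpoint:
  val[0] = 1
  val[1] = 4
  val[2] = ⊤
  val[3] = 4
  val[4] = ⊤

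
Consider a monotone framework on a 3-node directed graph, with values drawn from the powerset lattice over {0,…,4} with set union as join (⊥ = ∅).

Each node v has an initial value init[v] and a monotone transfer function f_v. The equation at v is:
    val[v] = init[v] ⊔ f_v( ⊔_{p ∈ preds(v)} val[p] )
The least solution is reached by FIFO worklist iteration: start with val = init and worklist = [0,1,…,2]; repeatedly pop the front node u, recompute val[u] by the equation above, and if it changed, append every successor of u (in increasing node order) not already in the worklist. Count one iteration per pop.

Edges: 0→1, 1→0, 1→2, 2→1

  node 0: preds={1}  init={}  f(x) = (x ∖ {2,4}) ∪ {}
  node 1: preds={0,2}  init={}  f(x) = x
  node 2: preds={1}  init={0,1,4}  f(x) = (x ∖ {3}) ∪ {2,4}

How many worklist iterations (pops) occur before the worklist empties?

7

Iteration log — 7 steps:
  step 1. node 0  ⊔preds={}  new={}  stable
  step 2. node 1  ⊔preds={0,1,4}  new={0,1,4}  old={}  +wl: 0
  step 3. node 2  ⊔preds={0,1,4}  new={0,1,2,4}  old={0,1,4}  +wl: 1
  step 4. node 0  ⊔preds={0,1,4}  new={0,1}  old={}  +wl: 
  step 5. node 1  ⊔preds={0,1,2,4}  new={0,1,2,4}  old={0,1,4}  +wl: 0,2
  step 6. node 0  ⊔preds={0,1,2,4}  new={0,1}  stable
  step 7. node 2  ⊔preds={0,1,2,4}  new={0,1,2,4}  stable

Least fixpoint reached:
  node 0: {0,1}
  node 1: {0,1,2,4}
  node 2: {0,1,2,4}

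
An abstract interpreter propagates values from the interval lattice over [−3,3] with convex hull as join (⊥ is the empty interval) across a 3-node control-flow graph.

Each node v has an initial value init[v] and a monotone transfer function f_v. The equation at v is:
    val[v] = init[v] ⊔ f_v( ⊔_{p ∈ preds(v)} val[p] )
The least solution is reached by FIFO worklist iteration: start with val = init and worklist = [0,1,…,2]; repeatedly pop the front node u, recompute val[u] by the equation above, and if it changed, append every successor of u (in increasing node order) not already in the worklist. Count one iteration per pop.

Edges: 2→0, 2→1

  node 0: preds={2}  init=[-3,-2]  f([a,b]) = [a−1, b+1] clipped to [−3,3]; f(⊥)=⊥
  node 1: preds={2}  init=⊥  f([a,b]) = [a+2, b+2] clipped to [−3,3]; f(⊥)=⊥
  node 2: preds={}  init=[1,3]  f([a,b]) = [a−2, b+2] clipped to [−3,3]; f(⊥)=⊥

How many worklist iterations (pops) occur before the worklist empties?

Trace (3 dequeues):
  [1] u=0 | in [1,3] | out [-3,3] | prev [-3,-2] | push {}
  [2] u=1 | in [1,3] | out [3,3] | prev ⊥ | push {}
  [3] u=2 | in ⊥ | out [1,3] | ==

Converged values:
  [0] [-3,3]
  [1] [3,3]
  [2] [1,3]

3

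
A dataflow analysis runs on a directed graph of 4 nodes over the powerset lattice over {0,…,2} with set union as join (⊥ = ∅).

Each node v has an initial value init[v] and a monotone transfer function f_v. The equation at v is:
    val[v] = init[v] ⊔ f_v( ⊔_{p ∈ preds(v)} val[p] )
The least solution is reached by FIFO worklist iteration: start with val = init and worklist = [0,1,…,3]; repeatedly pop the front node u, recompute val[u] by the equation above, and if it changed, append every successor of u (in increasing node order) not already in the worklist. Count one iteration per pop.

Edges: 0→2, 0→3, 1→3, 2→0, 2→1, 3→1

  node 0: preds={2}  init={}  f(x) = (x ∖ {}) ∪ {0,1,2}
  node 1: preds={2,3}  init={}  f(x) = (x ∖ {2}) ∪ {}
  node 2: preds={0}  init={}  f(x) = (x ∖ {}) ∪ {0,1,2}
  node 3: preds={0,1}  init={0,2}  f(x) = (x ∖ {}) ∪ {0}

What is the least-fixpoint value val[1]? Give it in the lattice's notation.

Iteration log — 7 steps:
  step 1. node 0  ⊔preds={}  new={0,1,2}  old={}  +wl: 
  step 2. node 1  ⊔preds={0,2}  new={0}  old={}  +wl: 
  step 3. node 2  ⊔preds={0,1,2}  new={0,1,2}  old={}  +wl: 0,1
  step 4. node 3  ⊔preds={0,1,2}  new={0,1,2}  old={0,2}  +wl: 
  step 5. node 0  ⊔preds={0,1,2}  new={0,1,2}  stable
  step 6. node 1  ⊔preds={0,1,2}  new={0,1}  old={0}  +wl: 3
  step 7. node 3  ⊔preds={0,1,2}  new={0,1,2}  stable

Least fixpoint reached:
  node 0: {0,1,2}
  node 1: {0,1}
  node 2: {0,1,2}
  node 3: {0,1,2}

{0,1}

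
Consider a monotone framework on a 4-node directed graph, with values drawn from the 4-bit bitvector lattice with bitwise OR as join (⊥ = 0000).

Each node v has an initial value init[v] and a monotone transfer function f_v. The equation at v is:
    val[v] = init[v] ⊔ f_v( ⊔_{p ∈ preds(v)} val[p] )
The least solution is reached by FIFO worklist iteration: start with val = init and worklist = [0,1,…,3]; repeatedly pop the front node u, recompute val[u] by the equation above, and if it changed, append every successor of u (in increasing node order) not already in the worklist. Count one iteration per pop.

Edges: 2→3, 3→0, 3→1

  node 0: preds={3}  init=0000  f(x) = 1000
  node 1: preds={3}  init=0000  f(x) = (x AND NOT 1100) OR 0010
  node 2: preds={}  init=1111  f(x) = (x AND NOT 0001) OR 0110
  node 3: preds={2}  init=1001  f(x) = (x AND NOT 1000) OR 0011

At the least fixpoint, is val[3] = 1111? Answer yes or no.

Worklist (6 pops):
  #1 pop 0: in=1001 → 1000 (was 0000); enqueue []
  #2 pop 1: in=1001 → 0011 (was 0000); enqueue []
  #3 pop 2: in=0000 → 1111 (no change)
  #4 pop 3: in=1111 → 1111 (was 1001); enqueue [0,1]
  #5 pop 0: in=1111 → 1000 (no change)
  #6 pop 1: in=1111 → 0011 (no change)

Fixpoint:
  val[0] = 1000
  val[1] = 0011
  val[2] = 1111
  val[3] = 1111

yes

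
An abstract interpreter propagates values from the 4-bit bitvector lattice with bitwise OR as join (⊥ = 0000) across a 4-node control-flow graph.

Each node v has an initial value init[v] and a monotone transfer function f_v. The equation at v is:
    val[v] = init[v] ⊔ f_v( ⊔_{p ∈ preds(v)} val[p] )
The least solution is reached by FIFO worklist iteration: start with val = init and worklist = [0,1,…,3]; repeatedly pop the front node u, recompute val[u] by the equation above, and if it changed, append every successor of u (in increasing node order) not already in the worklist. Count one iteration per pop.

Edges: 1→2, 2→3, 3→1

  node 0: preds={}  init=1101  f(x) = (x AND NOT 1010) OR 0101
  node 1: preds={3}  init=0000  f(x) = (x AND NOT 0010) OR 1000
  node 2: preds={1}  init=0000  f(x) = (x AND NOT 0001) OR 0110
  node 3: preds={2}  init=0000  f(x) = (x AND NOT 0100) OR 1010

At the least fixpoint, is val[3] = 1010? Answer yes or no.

yes

Worklist (5 pops):
  #1 pop 0: in=0000 → 1101 (no change)
  #2 pop 1: in=0000 → 1000 (was 0000); enqueue []
  #3 pop 2: in=1000 → 1110 (was 0000); enqueue []
  #4 pop 3: in=1110 → 1010 (was 0000); enqueue [1]
  #5 pop 1: in=1010 → 1000 (no change)

Fixpoint:
  val[0] = 1101
  val[1] = 1000
  val[2] = 1110
  val[3] = 1010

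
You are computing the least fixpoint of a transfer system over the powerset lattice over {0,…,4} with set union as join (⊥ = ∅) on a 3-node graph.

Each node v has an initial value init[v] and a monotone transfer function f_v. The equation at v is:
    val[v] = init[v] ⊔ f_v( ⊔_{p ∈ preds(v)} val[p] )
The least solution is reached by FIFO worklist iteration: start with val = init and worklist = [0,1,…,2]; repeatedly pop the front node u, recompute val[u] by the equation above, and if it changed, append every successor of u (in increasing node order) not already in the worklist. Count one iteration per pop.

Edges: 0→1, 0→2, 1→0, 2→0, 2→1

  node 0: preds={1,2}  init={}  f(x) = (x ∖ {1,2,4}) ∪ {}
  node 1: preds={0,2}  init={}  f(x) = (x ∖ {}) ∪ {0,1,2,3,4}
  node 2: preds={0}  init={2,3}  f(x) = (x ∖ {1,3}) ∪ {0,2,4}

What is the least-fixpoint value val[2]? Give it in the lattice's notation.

Trace (6 dequeues):
  [1] u=0 | in {2,3} | out {3} | prev {} | push {}
  [2] u=1 | in {2,3} | out {0,1,2,3,4} | prev {} | push {0}
  [3] u=2 | in {3} | out {0,2,3,4} | prev {2,3} | push {1}
  [4] u=0 | in {0,1,2,3,4} | out {0,3} | prev {3} | push {2}
  [5] u=1 | in {0,2,3,4} | out {0,1,2,3,4} | ==
  [6] u=2 | in {0,3} | out {0,2,3,4} | ==

Converged values:
  [0] {0,3}
  [1] {0,1,2,3,4}
  [2] {0,2,3,4}

{0,2,3,4}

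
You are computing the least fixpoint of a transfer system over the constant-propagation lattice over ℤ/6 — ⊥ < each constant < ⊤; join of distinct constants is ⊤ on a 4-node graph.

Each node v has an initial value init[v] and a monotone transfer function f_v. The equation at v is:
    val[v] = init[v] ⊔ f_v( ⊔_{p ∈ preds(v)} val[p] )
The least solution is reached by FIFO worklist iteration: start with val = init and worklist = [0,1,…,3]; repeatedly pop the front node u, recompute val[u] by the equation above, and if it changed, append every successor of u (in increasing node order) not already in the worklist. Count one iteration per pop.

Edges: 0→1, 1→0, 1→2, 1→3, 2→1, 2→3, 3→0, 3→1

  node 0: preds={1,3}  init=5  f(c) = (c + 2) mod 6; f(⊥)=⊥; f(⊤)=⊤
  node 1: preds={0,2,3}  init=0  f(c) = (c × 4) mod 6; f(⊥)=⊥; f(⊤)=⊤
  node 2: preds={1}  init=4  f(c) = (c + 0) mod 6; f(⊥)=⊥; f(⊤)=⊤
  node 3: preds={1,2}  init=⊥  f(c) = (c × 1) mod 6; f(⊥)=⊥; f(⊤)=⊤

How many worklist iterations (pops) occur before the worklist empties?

6

Trace (6 dequeues):
  [1] u=0 | in 0 | out ⊤ | prev 5 | push {}
  [2] u=1 | in ⊤ | out ⊤ | prev 0 | push {0}
  [3] u=2 | in ⊤ | out ⊤ | prev 4 | push {1}
  [4] u=3 | in ⊤ | out ⊤ | prev ⊥ | push {}
  [5] u=0 | in ⊤ | out ⊤ | ==
  [6] u=1 | in ⊤ | out ⊤ | ==

Converged values:
  [0] ⊤
  [1] ⊤
  [2] ⊤
  [3] ⊤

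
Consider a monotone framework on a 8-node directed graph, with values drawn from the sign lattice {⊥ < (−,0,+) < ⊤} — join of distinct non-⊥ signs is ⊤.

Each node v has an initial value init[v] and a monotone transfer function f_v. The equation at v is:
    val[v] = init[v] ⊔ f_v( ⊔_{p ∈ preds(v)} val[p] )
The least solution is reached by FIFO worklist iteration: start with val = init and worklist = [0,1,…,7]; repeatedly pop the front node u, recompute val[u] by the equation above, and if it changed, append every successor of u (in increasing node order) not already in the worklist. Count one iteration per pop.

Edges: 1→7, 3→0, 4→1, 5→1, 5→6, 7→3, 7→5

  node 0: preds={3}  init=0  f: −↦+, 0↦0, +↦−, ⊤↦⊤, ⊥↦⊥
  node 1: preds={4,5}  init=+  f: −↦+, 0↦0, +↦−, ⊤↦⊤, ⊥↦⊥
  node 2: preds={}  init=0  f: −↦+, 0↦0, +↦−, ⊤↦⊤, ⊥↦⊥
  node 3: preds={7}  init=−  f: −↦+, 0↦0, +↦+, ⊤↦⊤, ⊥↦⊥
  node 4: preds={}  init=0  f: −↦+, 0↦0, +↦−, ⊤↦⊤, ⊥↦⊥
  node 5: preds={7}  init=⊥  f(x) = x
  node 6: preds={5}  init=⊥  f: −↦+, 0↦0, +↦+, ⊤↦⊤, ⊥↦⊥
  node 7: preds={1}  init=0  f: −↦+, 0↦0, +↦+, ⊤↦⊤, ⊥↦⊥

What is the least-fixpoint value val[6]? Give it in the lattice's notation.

Iteration log — 14 steps:
  step 1. node 0  ⊔preds=−  new=⊤  old=0  +wl: 
  step 2. node 1  ⊔preds=0  new=⊤  old=+  +wl: 
  step 3. node 2  ⊔preds=⊥  new=0  stable
  step 4. node 3  ⊔preds=0  new=⊤  old=−  +wl: 0
  step 5. node 4  ⊔preds=⊥  new=0  stable
  step 6. node 5  ⊔preds=0  new=0  old=⊥  +wl: 1
  step 7. node 6  ⊔preds=0  new=0  old=⊥  +wl: 
  step 8. node 7  ⊔preds=⊤  new=⊤  old=0  +wl: 3,5
  step 9. node 0  ⊔preds=⊤  new=⊤  stable
  step 10. node 1  ⊔preds=0  new=⊤  stable
  step 11. node 3  ⊔preds=⊤  new=⊤  stable
  step 12. node 5  ⊔preds=⊤  new=⊤  old=0  +wl: 1,6
  step 13. node 1  ⊔preds=⊤  new=⊤  stable
  step 14. node 6  ⊔preds=⊤  new=⊤  old=0  +wl: 

Least fixpoint reached:
  node 0: ⊤
  node 1: ⊤
  node 2: 0
  node 3: ⊤
  node 4: 0
  node 5: ⊤
  node 6: ⊤
  node 7: ⊤

⊤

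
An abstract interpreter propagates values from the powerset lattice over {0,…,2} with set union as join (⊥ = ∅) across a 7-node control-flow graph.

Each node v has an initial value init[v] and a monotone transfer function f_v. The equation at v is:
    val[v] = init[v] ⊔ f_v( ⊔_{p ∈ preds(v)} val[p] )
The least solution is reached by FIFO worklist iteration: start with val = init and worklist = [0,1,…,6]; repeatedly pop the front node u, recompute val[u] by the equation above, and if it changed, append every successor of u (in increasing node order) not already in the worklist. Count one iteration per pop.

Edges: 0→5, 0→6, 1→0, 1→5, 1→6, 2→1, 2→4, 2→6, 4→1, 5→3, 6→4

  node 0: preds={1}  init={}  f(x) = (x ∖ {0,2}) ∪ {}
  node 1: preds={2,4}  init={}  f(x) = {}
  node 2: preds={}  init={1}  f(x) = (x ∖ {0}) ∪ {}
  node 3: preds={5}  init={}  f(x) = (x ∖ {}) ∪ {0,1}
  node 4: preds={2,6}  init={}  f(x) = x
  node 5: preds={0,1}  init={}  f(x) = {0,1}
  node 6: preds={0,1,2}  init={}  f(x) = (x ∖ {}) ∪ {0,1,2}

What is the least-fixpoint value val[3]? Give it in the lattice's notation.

Trace (11 dequeues):
  [1] u=0 | in {} | out {} | ==
  [2] u=1 | in {1} | out {} | ==
  [3] u=2 | in {} | out {1} | ==
  [4] u=3 | in {} | out {0,1} | prev {} | push {}
  [5] u=4 | in {1} | out {1} | prev {} | push {1}
  [6] u=5 | in {} | out {0,1} | prev {} | push {3}
  [7] u=6 | in {1} | out {0,1,2} | prev {} | push {4}
  [8] u=1 | in {1} | out {} | ==
  [9] u=3 | in {0,1} | out {0,1} | ==
  [10] u=4 | in {0,1,2} | out {0,1,2} | prev {1} | push {1}
  [11] u=1 | in {0,1,2} | out {} | ==

Converged values:
  [0] {}
  [1] {}
  [2] {1}
  [3] {0,1}
  [4] {0,1,2}
  [5] {0,1}
  [6] {0,1,2}

{0,1}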